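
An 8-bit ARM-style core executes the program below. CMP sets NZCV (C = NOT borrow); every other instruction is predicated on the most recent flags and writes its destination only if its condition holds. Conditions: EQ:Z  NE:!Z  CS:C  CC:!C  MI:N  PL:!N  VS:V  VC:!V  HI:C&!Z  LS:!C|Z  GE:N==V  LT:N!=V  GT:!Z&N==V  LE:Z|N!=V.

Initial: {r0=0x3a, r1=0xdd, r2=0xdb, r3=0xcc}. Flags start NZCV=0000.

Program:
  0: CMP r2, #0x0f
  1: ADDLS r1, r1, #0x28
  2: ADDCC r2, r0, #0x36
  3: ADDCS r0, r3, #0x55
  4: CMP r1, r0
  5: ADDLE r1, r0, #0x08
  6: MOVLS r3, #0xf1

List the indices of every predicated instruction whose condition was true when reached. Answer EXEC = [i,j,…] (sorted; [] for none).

EXEC = [3,5]

[0] flags=1010 → (cmp)
[1] flags=1010 LS?F → skip
[2] flags=1010 CC?F → skip
[3] flags=1010 CS?T → r0=0x21
[4] flags=1010 → (cmp)
[5] flags=1010 LE?T → r1=0x29
[6] flags=1010 LS?F → skip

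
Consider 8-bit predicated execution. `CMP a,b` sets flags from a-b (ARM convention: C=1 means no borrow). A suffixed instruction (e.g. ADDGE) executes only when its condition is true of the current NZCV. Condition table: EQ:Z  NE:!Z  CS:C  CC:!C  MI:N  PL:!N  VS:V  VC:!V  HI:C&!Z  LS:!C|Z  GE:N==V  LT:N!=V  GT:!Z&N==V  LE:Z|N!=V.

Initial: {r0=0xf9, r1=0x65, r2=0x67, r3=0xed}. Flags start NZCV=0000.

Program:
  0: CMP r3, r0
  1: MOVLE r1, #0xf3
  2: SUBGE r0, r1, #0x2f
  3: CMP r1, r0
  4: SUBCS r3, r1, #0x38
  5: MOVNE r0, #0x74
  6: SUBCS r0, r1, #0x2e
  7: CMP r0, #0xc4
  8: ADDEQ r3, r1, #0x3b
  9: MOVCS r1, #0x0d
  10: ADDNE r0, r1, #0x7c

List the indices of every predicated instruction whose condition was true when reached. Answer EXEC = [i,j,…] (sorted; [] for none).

EXEC = [1,5,10]

0: ✓ CMP  NZCV=1000
1: ✓ MOVLE  r1←0xf3
2: · SUBGE
3: ✓ CMP  NZCV=1000
4: · SUBCS
5: ✓ MOVNE  r0←0x74
6: · SUBCS
7: ✓ CMP  NZCV=1001
8: · ADDEQ
9: · MOVCS
10: ✓ ADDNE  r0←0x6f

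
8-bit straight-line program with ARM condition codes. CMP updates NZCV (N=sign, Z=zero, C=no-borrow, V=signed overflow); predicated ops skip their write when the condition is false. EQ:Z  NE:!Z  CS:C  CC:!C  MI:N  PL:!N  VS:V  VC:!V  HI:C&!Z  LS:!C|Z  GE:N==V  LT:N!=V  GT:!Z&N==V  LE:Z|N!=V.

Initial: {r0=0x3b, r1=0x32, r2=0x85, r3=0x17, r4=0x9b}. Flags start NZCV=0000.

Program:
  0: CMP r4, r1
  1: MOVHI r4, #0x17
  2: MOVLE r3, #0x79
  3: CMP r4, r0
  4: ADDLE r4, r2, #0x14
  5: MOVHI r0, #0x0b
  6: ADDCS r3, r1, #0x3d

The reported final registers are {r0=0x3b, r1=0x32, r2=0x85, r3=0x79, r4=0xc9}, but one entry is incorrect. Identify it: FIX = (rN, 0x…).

FIX = (r4, 0x99)

0: ✓ CMP  NZCV=0011
1: ✓ MOVHI  r4←0x17
2: ✓ MOVLE  r3←0x79
3: ✓ CMP  NZCV=1000
4: ✓ ADDLE  r4←0x99
5: · MOVHI
6: · ADDCS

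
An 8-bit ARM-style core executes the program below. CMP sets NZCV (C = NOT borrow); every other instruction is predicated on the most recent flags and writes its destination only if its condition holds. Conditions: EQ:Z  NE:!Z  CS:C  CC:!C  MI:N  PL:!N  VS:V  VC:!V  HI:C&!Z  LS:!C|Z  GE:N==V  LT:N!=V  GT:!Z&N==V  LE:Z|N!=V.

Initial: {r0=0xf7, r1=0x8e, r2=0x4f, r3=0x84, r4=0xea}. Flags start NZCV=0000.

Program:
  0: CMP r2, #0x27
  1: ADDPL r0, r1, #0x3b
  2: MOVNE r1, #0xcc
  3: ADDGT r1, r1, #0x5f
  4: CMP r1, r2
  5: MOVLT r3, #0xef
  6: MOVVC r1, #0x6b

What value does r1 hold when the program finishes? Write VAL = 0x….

VAL = 0x6b

0: ✓ CMP  NZCV=0010
1: ✓ ADDPL  r0←0xc9
2: ✓ MOVNE  r1←0xcc
3: ✓ ADDGT  r1←0x2b
4: ✓ CMP  NZCV=1000
5: ✓ MOVLT  r3←0xef
6: ✓ MOVVC  r1←0x6b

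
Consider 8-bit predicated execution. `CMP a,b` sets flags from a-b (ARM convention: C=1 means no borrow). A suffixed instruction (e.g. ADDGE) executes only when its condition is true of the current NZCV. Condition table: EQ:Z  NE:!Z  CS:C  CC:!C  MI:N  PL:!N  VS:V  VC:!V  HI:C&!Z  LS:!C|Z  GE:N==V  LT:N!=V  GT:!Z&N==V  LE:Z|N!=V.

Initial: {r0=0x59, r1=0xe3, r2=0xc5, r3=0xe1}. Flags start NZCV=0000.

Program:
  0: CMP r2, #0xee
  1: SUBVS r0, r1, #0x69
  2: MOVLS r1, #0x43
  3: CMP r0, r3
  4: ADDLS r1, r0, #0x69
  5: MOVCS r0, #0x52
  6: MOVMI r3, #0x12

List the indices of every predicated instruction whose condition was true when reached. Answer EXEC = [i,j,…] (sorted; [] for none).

EXEC = [2,4]

[0] flags=1000 → (cmp)
[1] flags=1000 VS?F → skip
[2] flags=1000 LS?T → r1=0x43
[3] flags=0000 → (cmp)
[4] flags=0000 LS?T → r1=0xc2
[5] flags=0000 CS?F → skip
[6] flags=0000 MI?F → skip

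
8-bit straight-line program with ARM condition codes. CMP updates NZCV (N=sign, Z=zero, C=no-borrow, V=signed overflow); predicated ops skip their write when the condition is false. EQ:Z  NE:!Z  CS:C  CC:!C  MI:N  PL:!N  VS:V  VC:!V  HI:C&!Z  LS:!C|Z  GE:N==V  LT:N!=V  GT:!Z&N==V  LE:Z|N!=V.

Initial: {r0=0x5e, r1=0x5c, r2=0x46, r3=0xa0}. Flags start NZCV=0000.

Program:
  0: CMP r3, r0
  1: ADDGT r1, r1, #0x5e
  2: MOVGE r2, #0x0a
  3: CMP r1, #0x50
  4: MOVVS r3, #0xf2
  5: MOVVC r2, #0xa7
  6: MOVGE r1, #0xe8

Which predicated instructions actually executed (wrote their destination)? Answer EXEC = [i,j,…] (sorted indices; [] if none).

[0] flags=0011 → (cmp)
[1] flags=0011 GT?F → skip
[2] flags=0011 GE?F → skip
[3] flags=0010 → (cmp)
[4] flags=0010 VS?F → skip
[5] flags=0010 VC?T → r2=0xa7
[6] flags=0010 GE?T → r1=0xe8

EXEC = [5,6]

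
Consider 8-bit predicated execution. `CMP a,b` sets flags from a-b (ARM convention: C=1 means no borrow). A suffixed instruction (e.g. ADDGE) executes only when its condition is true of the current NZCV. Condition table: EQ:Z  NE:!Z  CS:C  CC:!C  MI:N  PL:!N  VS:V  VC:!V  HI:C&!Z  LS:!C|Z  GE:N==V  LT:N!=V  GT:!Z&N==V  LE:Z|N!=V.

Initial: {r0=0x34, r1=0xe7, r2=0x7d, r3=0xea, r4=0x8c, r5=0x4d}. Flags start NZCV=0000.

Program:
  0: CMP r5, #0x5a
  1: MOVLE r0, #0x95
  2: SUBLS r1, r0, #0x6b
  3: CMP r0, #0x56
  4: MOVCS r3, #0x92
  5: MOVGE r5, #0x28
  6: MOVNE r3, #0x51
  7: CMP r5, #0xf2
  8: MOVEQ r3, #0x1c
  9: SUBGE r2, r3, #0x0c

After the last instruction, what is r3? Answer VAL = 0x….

[0] flags=1000 → (cmp)
[1] flags=1000 LE?T → r0=0x95
[2] flags=1000 LS?T → r1=0x2a
[3] flags=0011 → (cmp)
[4] flags=0011 CS?T → r3=0x92
[5] flags=0011 GE?F → skip
[6] flags=0011 NE?T → r3=0x51
[7] flags=0000 → (cmp)
[8] flags=0000 EQ?F → skip
[9] flags=0000 GE?T → r2=0x45

VAL = 0x51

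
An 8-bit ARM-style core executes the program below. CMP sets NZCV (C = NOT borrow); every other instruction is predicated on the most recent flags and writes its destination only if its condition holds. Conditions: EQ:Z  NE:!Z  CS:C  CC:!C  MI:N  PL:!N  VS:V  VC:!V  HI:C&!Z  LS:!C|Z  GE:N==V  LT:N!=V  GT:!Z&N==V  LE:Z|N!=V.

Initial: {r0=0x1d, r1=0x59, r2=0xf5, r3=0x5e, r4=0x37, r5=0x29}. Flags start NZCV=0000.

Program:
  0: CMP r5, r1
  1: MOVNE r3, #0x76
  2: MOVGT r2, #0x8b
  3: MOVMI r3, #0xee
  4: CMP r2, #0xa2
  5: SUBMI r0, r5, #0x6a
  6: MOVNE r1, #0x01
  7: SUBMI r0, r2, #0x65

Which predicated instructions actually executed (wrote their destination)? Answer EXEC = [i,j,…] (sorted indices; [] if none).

0: ✓ CMP  NZCV=1000
1: ✓ MOVNE  r3←0x76
2: · MOVGT
3: ✓ MOVMI  r3←0xee
4: ✓ CMP  NZCV=0010
5: · SUBMI
6: ✓ MOVNE  r1←0x01
7: · SUBMI

EXEC = [1,3,6]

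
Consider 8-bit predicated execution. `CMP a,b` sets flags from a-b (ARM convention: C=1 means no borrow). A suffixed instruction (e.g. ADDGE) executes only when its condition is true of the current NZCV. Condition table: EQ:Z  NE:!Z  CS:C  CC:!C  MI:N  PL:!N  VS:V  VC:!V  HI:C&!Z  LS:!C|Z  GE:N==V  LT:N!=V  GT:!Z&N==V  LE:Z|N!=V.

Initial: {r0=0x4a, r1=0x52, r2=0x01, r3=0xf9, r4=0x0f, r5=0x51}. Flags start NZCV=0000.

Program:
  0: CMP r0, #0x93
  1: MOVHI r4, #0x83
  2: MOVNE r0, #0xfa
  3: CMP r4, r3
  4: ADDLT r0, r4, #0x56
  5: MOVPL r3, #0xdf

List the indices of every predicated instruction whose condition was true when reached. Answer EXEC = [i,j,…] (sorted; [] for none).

0: ✓ CMP  NZCV=1001
1: · MOVHI
2: ✓ MOVNE  r0←0xfa
3: ✓ CMP  NZCV=0000
4: · ADDLT
5: ✓ MOVPL  r3←0xdf

EXEC = [2,5]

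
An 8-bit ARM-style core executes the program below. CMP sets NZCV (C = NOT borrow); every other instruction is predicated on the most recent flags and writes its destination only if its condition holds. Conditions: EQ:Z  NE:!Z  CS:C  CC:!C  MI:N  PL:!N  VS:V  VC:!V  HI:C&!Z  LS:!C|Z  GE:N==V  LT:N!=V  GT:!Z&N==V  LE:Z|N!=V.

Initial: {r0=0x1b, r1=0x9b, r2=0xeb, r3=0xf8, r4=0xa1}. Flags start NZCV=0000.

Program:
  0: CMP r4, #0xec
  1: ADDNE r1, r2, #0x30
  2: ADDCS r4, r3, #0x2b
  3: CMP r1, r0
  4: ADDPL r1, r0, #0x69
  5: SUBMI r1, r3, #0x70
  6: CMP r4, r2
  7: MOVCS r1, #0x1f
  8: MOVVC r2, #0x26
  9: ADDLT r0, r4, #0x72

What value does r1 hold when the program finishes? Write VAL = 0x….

VAL = 0x84

[0] flags=1000 → (cmp)
[1] flags=1000 NE?T → r1=0x1b
[2] flags=1000 CS?F → skip
[3] flags=0110 → (cmp)
[4] flags=0110 PL?T → r1=0x84
[5] flags=0110 MI?F → skip
[6] flags=1000 → (cmp)
[7] flags=1000 CS?F → skip
[8] flags=1000 VC?T → r2=0x26
[9] flags=1000 LT?T → r0=0x13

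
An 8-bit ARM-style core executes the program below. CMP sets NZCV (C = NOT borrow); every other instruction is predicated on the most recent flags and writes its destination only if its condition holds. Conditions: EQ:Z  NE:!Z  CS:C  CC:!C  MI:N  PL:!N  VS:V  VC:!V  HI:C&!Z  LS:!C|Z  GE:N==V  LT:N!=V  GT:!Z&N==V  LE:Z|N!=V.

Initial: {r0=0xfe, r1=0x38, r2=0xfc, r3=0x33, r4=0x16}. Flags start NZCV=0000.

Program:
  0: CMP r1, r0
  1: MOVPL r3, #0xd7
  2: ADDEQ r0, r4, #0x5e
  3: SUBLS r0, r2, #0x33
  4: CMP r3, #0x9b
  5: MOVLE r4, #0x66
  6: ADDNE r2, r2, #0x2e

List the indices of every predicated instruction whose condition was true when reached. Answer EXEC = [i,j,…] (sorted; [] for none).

0: ✓ CMP  NZCV=0000
1: ✓ MOVPL  r3←0xd7
2: · ADDEQ
3: ✓ SUBLS  r0←0xc9
4: ✓ CMP  NZCV=0010
5: · MOVLE
6: ✓ ADDNE  r2←0x2a

EXEC = [1,3,6]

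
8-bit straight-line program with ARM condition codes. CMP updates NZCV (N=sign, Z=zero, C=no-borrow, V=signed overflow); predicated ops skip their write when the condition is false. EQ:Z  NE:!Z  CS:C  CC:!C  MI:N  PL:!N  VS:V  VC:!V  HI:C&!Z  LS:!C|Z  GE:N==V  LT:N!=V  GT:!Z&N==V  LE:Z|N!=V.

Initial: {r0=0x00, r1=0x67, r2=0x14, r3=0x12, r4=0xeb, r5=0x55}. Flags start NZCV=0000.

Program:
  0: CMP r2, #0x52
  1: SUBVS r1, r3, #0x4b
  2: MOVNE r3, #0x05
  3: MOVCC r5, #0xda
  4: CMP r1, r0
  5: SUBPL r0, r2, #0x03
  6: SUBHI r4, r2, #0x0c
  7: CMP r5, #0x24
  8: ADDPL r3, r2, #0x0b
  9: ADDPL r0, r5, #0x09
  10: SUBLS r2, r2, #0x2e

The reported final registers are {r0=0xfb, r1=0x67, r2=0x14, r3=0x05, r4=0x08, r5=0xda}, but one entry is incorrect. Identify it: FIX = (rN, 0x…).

0: ✓ CMP  NZCV=1000
1: · SUBVS
2: ✓ MOVNE  r3←0x05
3: ✓ MOVCC  r5←0xda
4: ✓ CMP  NZCV=0010
5: ✓ SUBPL  r0←0x11
6: ✓ SUBHI  r4←0x08
7: ✓ CMP  NZCV=1010
8: · ADDPL
9: · ADDPL
10: · SUBLS

FIX = (r0, 0x11)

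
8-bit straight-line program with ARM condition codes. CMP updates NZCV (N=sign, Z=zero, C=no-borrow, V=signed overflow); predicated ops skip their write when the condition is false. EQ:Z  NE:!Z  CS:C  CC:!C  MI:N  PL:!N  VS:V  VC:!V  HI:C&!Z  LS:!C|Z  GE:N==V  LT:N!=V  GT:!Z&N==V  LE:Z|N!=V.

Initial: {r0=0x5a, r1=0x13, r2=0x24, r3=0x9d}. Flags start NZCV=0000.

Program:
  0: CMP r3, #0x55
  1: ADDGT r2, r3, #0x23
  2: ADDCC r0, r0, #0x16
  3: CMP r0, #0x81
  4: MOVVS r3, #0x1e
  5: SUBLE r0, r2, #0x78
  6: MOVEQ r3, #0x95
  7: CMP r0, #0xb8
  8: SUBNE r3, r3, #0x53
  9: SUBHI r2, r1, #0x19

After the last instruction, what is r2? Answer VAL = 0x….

0: ✓ CMP  NZCV=0011
1: · ADDGT
2: · ADDCC
3: ✓ CMP  NZCV=1001
4: ✓ MOVVS  r3←0x1e
5: · SUBLE
6: · MOVEQ
7: ✓ CMP  NZCV=1001
8: ✓ SUBNE  r3←0xcb
9: · SUBHI

VAL = 0x24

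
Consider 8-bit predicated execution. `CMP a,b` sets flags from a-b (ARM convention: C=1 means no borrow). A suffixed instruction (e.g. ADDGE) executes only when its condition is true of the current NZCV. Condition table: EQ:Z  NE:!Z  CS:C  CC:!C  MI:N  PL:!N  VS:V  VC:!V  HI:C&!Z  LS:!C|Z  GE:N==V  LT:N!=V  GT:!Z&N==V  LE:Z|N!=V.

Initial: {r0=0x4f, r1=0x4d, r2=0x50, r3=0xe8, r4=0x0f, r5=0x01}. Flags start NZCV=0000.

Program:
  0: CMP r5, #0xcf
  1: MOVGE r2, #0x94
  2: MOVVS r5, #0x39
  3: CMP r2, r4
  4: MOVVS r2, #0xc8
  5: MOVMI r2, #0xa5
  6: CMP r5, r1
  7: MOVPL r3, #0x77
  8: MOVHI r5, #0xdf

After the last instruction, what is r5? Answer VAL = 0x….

[0] flags=0000 → (cmp)
[1] flags=0000 GE?T → r2=0x94
[2] flags=0000 VS?F → skip
[3] flags=1010 → (cmp)
[4] flags=1010 VS?F → skip
[5] flags=1010 MI?T → r2=0xa5
[6] flags=1000 → (cmp)
[7] flags=1000 PL?F → skip
[8] flags=1000 HI?F → skip

VAL = 0x01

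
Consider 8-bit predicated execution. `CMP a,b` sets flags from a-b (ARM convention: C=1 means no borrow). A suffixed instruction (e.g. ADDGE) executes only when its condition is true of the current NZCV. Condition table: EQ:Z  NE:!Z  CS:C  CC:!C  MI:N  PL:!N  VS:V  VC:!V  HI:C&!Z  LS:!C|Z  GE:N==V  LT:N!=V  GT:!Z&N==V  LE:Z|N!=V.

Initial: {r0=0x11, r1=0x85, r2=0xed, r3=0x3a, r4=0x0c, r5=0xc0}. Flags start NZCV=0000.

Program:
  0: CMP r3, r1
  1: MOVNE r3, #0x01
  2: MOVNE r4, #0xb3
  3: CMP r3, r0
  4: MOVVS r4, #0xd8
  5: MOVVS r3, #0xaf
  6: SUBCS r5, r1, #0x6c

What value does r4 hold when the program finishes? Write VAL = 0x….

VAL = 0xb3

[0] flags=1001 → (cmp)
[1] flags=1001 NE?T → r3=0x01
[2] flags=1001 NE?T → r4=0xb3
[3] flags=1000 → (cmp)
[4] flags=1000 VS?F → skip
[5] flags=1000 VS?F → skip
[6] flags=1000 CS?F → skip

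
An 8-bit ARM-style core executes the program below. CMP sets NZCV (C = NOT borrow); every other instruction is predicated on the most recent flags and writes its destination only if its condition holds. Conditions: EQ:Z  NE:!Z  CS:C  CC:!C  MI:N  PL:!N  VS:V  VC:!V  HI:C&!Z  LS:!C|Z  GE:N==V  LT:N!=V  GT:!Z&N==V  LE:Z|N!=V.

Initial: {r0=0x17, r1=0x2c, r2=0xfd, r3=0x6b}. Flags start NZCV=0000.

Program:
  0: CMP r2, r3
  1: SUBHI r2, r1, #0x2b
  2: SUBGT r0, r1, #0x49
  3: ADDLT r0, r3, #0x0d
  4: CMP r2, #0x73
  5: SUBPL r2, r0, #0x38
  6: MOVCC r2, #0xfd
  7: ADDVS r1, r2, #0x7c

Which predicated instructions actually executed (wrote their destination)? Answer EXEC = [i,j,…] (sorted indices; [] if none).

EXEC = [1,3,6]

0: ✓ CMP  NZCV=1010
1: ✓ SUBHI  r2←0x01
2: · SUBGT
3: ✓ ADDLT  r0←0x78
4: ✓ CMP  NZCV=1000
5: · SUBPL
6: ✓ MOVCC  r2←0xfd
7: · ADDVS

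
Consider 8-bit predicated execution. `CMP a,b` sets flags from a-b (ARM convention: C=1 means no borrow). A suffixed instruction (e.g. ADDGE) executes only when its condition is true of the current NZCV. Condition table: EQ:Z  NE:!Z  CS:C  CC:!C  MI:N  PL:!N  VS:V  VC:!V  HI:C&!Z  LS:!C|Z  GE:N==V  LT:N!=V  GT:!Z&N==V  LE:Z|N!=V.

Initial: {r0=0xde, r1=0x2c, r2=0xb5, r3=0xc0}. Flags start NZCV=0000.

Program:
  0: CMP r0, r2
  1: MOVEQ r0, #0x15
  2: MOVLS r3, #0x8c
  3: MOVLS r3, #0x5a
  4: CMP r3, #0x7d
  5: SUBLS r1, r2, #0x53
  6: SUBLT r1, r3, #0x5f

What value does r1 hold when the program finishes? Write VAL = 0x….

VAL = 0x61

[0] flags=0010 → (cmp)
[1] flags=0010 EQ?F → skip
[2] flags=0010 LS?F → skip
[3] flags=0010 LS?F → skip
[4] flags=0011 → (cmp)
[5] flags=0011 LS?F → skip
[6] flags=0011 LT?T → r1=0x61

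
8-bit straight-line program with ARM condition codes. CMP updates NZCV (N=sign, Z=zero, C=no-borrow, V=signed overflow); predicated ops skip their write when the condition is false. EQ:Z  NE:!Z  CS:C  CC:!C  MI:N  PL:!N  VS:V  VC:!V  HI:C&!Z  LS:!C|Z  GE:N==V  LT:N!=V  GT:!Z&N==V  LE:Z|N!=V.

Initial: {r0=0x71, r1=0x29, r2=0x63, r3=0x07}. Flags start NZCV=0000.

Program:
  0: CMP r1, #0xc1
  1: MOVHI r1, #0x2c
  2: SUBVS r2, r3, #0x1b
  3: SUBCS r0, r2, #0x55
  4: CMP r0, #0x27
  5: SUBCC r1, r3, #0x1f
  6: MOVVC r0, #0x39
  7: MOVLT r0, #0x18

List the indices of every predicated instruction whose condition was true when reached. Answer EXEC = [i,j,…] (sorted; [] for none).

EXEC = [6]

[0] flags=0000 → (cmp)
[1] flags=0000 HI?F → skip
[2] flags=0000 VS?F → skip
[3] flags=0000 CS?F → skip
[4] flags=0010 → (cmp)
[5] flags=0010 CC?F → skip
[6] flags=0010 VC?T → r0=0x39
[7] flags=0010 LT?F → skip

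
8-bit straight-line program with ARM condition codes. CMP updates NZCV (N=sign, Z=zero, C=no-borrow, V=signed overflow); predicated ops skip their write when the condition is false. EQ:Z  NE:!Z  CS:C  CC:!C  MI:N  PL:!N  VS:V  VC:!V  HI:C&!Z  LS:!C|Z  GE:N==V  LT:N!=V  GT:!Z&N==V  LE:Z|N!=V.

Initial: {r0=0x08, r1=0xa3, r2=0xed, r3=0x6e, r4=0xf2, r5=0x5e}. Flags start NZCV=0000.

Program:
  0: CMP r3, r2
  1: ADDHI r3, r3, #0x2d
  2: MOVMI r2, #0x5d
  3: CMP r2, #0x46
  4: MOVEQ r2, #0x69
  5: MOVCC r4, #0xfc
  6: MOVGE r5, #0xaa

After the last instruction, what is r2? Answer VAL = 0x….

0: ✓ CMP  NZCV=1001
1: · ADDHI
2: ✓ MOVMI  r2←0x5d
3: ✓ CMP  NZCV=0010
4: · MOVEQ
5: · MOVCC
6: ✓ MOVGE  r5←0xaa

VAL = 0x5d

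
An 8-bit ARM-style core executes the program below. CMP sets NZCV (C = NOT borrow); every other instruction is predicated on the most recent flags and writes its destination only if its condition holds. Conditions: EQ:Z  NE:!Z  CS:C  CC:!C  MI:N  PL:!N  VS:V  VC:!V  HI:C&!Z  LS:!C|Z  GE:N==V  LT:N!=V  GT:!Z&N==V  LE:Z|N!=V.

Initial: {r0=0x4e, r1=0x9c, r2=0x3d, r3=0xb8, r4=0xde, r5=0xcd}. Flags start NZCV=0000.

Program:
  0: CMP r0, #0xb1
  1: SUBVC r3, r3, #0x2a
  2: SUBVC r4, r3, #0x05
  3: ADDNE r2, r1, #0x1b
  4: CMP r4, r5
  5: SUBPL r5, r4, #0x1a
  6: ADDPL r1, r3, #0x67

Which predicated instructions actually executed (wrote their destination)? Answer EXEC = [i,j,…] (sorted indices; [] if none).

0: ✓ CMP  NZCV=1001
1: · SUBVC
2: · SUBVC
3: ✓ ADDNE  r2←0xb7
4: ✓ CMP  NZCV=0010
5: ✓ SUBPL  r5←0xc4
6: ✓ ADDPL  r1←0x1f

EXEC = [3,5,6]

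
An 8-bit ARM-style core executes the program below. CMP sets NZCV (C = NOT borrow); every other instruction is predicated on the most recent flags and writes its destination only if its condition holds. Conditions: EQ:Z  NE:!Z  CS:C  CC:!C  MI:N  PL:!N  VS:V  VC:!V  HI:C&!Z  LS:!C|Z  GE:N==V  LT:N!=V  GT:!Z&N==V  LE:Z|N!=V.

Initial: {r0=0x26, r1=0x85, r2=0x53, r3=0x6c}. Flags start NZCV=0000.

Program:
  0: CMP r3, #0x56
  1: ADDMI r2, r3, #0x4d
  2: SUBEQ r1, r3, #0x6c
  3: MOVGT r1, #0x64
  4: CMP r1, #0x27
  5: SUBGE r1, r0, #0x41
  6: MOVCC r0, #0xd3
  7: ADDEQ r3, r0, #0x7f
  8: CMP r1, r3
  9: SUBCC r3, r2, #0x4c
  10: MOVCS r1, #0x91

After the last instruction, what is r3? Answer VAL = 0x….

VAL = 0x6c

0: ✓ CMP  NZCV=0010
1: · ADDMI
2: · SUBEQ
3: ✓ MOVGT  r1←0x64
4: ✓ CMP  NZCV=0010
5: ✓ SUBGE  r1←0xe5
6: · MOVCC
7: · ADDEQ
8: ✓ CMP  NZCV=0011
9: · SUBCC
10: ✓ MOVCS  r1←0x91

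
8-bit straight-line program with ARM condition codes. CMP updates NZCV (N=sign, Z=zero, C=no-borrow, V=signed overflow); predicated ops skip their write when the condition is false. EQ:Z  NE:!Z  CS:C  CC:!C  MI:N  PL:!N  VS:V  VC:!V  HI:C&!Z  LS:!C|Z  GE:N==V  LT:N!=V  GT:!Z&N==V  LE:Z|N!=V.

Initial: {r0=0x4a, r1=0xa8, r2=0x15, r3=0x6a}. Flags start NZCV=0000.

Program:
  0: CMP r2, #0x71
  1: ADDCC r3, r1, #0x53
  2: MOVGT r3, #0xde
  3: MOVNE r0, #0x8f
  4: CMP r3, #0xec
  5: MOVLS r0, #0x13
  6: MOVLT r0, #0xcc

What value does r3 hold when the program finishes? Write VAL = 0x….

VAL = 0xfb

0: ✓ CMP  NZCV=1000
1: ✓ ADDCC  r3←0xfb
2: · MOVGT
3: ✓ MOVNE  r0←0x8f
4: ✓ CMP  NZCV=0010
5: · MOVLS
6: · MOVLT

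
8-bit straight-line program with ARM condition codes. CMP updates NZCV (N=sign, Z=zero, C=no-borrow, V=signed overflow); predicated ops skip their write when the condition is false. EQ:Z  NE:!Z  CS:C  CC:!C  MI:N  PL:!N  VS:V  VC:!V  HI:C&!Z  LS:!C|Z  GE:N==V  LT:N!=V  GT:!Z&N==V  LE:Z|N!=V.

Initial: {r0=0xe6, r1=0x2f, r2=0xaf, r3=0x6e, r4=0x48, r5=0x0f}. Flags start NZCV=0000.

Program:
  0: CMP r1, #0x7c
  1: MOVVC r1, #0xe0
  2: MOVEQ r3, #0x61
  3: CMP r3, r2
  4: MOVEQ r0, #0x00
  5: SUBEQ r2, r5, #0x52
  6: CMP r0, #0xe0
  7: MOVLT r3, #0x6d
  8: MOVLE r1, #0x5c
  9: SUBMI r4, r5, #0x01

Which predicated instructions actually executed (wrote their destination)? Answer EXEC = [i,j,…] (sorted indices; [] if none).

EXEC = [1]

[0] flags=1000 → (cmp)
[1] flags=1000 VC?T → r1=0xe0
[2] flags=1000 EQ?F → skip
[3] flags=1001 → (cmp)
[4] flags=1001 EQ?F → skip
[5] flags=1001 EQ?F → skip
[6] flags=0010 → (cmp)
[7] flags=0010 LT?F → skip
[8] flags=0010 LE?F → skip
[9] flags=0010 MI?F → skip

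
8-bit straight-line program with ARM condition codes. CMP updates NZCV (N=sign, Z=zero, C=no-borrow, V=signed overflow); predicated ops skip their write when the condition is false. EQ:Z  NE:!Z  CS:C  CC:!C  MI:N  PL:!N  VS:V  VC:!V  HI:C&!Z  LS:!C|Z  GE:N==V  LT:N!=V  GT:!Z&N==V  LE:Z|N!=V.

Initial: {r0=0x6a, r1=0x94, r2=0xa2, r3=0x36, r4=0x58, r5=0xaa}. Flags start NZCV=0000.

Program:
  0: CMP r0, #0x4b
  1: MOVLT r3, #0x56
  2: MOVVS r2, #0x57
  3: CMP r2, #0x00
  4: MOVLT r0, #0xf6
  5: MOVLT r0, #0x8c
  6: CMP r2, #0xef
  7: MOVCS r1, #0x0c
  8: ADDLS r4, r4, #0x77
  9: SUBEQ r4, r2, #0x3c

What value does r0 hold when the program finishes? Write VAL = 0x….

0: ✓ CMP  NZCV=0010
1: · MOVLT
2: · MOVVS
3: ✓ CMP  NZCV=1010
4: ✓ MOVLT  r0←0xf6
5: ✓ MOVLT  r0←0x8c
6: ✓ CMP  NZCV=1000
7: · MOVCS
8: ✓ ADDLS  r4←0xcf
9: · SUBEQ

VAL = 0x8c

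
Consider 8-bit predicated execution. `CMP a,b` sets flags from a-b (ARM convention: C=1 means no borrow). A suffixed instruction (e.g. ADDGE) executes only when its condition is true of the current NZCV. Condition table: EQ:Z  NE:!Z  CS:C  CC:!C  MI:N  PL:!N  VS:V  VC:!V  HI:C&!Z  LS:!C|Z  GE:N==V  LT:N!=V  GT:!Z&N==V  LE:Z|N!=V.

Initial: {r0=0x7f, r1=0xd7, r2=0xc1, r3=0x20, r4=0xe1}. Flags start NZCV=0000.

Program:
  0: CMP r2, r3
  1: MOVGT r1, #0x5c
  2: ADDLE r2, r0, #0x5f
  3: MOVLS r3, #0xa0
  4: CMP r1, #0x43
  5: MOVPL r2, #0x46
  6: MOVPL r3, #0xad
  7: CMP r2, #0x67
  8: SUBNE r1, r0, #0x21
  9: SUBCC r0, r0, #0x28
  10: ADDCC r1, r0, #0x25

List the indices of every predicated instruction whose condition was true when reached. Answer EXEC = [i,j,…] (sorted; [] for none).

EXEC = [2,8]

0: ✓ CMP  NZCV=1010
1: · MOVGT
2: ✓ ADDLE  r2←0xde
3: · MOVLS
4: ✓ CMP  NZCV=1010
5: · MOVPL
6: · MOVPL
7: ✓ CMP  NZCV=0011
8: ✓ SUBNE  r1←0x5e
9: · SUBCC
10: · ADDCC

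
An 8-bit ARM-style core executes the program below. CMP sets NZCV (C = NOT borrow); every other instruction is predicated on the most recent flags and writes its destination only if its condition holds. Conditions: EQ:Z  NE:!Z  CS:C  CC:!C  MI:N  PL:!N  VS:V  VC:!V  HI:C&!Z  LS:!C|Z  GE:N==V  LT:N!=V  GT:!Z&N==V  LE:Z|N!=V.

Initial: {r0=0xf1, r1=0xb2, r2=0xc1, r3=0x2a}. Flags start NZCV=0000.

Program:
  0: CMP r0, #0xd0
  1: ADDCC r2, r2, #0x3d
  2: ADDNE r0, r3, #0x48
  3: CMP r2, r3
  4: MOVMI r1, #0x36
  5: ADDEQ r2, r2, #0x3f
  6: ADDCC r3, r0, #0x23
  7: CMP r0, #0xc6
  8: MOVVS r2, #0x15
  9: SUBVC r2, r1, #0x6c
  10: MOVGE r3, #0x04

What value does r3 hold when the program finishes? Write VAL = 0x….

VAL = 0x04

0: ✓ CMP  NZCV=0010
1: · ADDCC
2: ✓ ADDNE  r0←0x72
3: ✓ CMP  NZCV=1010
4: ✓ MOVMI  r1←0x36
5: · ADDEQ
6: · ADDCC
7: ✓ CMP  NZCV=1001
8: ✓ MOVVS  r2←0x15
9: · SUBVC
10: ✓ MOVGE  r3←0x04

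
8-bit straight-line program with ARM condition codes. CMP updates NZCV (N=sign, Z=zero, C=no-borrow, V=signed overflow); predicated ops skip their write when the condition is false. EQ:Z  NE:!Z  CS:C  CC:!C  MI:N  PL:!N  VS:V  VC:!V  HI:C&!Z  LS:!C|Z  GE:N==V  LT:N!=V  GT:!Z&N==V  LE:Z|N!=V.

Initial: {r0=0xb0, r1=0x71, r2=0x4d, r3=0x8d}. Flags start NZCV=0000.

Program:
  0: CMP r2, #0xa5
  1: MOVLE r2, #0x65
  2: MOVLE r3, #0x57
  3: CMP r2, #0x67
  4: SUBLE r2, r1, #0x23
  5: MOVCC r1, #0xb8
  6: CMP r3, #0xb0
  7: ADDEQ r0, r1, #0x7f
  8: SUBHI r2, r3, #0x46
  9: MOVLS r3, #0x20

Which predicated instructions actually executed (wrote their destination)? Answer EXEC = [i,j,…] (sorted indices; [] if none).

[0] flags=1001 → (cmp)
[1] flags=1001 LE?F → skip
[2] flags=1001 LE?F → skip
[3] flags=1000 → (cmp)
[4] flags=1000 LE?T → r2=0x4e
[5] flags=1000 CC?T → r1=0xb8
[6] flags=1000 → (cmp)
[7] flags=1000 EQ?F → skip
[8] flags=1000 HI?F → skip
[9] flags=1000 LS?T → r3=0x20

EXEC = [4,5,9]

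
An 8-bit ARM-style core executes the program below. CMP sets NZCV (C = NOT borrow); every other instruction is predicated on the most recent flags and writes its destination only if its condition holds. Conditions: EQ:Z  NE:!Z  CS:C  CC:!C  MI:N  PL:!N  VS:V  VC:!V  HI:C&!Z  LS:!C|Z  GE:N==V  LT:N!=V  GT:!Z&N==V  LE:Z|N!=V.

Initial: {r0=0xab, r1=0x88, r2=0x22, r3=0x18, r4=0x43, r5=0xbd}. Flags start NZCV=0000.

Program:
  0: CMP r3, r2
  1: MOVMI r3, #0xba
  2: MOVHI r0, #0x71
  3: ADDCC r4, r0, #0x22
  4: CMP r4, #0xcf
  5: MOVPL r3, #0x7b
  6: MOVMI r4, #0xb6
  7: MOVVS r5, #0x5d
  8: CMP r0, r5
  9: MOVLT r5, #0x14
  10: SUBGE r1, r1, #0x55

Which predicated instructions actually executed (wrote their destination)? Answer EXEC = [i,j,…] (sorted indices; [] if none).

0: ✓ CMP  NZCV=1000
1: ✓ MOVMI  r3←0xba
2: · MOVHI
3: ✓ ADDCC  r4←0xcd
4: ✓ CMP  NZCV=1000
5: · MOVPL
6: ✓ MOVMI  r4←0xb6
7: · MOVVS
8: ✓ CMP  NZCV=1000
9: ✓ MOVLT  r5←0x14
10: · SUBGE

EXEC = [1,3,6,9]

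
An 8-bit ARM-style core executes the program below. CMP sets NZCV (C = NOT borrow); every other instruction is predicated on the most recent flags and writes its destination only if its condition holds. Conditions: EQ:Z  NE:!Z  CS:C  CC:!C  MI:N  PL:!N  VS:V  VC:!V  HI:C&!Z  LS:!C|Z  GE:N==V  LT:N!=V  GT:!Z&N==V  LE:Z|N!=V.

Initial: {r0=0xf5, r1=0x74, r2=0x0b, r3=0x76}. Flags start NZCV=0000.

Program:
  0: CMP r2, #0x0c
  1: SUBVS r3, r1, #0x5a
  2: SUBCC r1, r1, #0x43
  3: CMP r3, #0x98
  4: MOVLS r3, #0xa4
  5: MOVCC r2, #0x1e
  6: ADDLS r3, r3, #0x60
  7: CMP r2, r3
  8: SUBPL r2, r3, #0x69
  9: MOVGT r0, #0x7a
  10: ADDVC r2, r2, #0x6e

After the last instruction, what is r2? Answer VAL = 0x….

[0] flags=1000 → (cmp)
[1] flags=1000 VS?F → skip
[2] flags=1000 CC?T → r1=0x31
[3] flags=1001 → (cmp)
[4] flags=1001 LS?T → r3=0xa4
[5] flags=1001 CC?T → r2=0x1e
[6] flags=1001 LS?T → r3=0x04
[7] flags=0010 → (cmp)
[8] flags=0010 PL?T → r2=0x9b
[9] flags=0010 GT?T → r0=0x7a
[10] flags=0010 VC?T → r2=0x09

VAL = 0x09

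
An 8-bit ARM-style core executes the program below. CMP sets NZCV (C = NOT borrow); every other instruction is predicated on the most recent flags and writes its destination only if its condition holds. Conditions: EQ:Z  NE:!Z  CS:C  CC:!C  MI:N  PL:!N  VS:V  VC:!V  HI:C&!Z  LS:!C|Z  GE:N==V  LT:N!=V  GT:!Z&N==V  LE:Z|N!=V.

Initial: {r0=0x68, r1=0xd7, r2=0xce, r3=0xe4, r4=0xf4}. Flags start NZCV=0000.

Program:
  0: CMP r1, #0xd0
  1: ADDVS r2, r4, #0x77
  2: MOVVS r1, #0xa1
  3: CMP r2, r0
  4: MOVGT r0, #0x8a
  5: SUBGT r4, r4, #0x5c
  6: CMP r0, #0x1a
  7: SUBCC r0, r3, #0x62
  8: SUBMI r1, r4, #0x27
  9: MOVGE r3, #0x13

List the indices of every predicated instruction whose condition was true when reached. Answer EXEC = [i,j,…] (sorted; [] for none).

EXEC = [9]

0: ✓ CMP  NZCV=0010
1: · ADDVS
2: · MOVVS
3: ✓ CMP  NZCV=0011
4: · MOVGT
5: · SUBGT
6: ✓ CMP  NZCV=0010
7: · SUBCC
8: · SUBMI
9: ✓ MOVGE  r3←0x13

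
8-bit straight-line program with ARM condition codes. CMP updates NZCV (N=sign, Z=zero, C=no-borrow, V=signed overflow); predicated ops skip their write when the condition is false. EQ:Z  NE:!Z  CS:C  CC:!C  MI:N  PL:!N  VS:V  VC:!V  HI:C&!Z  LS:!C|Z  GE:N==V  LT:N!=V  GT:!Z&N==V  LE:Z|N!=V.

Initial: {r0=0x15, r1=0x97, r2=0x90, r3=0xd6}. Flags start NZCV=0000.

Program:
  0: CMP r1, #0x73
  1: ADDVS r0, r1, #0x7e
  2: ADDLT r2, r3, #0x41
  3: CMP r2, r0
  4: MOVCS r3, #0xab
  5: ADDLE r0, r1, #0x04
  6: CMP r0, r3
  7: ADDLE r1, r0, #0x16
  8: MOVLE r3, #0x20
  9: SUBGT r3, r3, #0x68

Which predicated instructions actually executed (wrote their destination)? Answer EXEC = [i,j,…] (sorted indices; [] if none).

0: ✓ CMP  NZCV=0011
1: ✓ ADDVS  r0←0x15
2: ✓ ADDLT  r2←0x17
3: ✓ CMP  NZCV=0010
4: ✓ MOVCS  r3←0xab
5: · ADDLE
6: ✓ CMP  NZCV=0000
7: · ADDLE
8: · MOVLE
9: ✓ SUBGT  r3←0x43

EXEC = [1,2,4,9]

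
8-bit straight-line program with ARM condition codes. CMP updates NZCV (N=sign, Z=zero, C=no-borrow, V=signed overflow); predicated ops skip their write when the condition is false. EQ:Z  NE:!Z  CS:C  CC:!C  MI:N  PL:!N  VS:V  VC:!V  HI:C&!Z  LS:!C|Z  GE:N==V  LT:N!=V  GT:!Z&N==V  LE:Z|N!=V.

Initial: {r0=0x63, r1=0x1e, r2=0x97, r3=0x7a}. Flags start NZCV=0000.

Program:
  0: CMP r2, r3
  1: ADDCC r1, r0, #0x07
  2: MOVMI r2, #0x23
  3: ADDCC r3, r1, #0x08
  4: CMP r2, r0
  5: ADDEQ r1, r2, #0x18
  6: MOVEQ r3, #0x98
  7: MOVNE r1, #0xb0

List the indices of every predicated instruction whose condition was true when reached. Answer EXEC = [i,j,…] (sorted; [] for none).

0: ✓ CMP  NZCV=0011
1: · ADDCC
2: · MOVMI
3: · ADDCC
4: ✓ CMP  NZCV=0011
5: · ADDEQ
6: · MOVEQ
7: ✓ MOVNE  r1←0xb0

EXEC = [7]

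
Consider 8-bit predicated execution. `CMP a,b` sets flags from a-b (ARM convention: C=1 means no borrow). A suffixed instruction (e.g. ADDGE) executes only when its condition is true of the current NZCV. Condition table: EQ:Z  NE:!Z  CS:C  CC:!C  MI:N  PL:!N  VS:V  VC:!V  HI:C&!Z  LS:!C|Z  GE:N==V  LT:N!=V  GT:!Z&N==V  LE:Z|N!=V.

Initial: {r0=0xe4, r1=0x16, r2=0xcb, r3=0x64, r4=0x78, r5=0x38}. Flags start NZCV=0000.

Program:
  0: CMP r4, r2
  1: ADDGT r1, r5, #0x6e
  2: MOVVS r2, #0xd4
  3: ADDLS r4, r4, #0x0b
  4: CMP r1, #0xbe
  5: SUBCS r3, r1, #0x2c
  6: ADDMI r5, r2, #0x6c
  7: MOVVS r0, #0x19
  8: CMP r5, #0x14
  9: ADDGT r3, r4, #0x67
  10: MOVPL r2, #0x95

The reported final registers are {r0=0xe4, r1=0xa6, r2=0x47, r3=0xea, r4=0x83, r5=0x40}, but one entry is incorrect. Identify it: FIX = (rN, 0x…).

FIX = (r2, 0x95)

[0] flags=1001 → (cmp)
[1] flags=1001 GT?T → r1=0xa6
[2] flags=1001 VS?T → r2=0xd4
[3] flags=1001 LS?T → r4=0x83
[4] flags=1000 → (cmp)
[5] flags=1000 CS?F → skip
[6] flags=1000 MI?T → r5=0x40
[7] flags=1000 VS?F → skip
[8] flags=0010 → (cmp)
[9] flags=0010 GT?T → r3=0xea
[10] flags=0010 PL?T → r2=0x95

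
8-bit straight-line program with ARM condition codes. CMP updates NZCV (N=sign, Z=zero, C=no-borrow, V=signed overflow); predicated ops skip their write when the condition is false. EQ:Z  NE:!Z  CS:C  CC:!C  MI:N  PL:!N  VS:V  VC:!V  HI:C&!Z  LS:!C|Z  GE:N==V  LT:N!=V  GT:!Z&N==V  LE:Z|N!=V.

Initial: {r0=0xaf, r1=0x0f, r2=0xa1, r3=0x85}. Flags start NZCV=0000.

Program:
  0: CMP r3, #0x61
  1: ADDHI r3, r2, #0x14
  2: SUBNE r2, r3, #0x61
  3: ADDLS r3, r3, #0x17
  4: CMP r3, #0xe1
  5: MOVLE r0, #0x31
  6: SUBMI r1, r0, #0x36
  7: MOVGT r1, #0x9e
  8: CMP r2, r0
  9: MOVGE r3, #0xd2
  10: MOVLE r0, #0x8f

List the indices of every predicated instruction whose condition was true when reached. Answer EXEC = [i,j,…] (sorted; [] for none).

[0] flags=0011 → (cmp)
[1] flags=0011 HI?T → r3=0xb5
[2] flags=0011 NE?T → r2=0x54
[3] flags=0011 LS?F → skip
[4] flags=1000 → (cmp)
[5] flags=1000 LE?T → r0=0x31
[6] flags=1000 MI?T → r1=0xfb
[7] flags=1000 GT?F → skip
[8] flags=0010 → (cmp)
[9] flags=0010 GE?T → r3=0xd2
[10] flags=0010 LE?F → skip

EXEC = [1,2,5,6,9]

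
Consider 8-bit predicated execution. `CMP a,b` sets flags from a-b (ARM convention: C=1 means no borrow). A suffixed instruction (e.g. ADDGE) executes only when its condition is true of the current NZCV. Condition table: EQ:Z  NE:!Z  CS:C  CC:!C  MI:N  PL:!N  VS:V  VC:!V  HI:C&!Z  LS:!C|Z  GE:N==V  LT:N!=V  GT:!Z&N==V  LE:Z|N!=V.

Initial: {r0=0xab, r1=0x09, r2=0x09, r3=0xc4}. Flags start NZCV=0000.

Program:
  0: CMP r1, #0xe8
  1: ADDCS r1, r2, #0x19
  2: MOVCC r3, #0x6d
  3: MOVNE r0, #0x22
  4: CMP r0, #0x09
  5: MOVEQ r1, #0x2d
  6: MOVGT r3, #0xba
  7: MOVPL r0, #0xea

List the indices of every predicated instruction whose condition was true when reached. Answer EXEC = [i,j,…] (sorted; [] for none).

0: ✓ CMP  NZCV=0000
1: · ADDCS
2: ✓ MOVCC  r3←0x6d
3: ✓ MOVNE  r0←0x22
4: ✓ CMP  NZCV=0010
5: · MOVEQ
6: ✓ MOVGT  r3←0xba
7: ✓ MOVPL  r0←0xea

EXEC = [2,3,6,7]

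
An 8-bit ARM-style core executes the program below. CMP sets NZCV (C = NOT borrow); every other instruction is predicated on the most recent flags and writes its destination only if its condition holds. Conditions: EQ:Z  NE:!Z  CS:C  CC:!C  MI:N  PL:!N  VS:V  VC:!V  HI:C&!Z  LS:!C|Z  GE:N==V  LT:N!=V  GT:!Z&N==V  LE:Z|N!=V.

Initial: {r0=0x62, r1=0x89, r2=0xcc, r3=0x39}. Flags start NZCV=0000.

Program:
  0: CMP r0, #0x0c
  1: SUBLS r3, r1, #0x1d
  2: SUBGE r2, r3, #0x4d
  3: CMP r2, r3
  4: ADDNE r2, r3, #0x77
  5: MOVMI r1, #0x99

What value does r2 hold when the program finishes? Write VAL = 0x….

0: ✓ CMP  NZCV=0010
1: · SUBLS
2: ✓ SUBGE  r2←0xec
3: ✓ CMP  NZCV=1010
4: ✓ ADDNE  r2←0xb0
5: ✓ MOVMI  r1←0x99

VAL = 0xb0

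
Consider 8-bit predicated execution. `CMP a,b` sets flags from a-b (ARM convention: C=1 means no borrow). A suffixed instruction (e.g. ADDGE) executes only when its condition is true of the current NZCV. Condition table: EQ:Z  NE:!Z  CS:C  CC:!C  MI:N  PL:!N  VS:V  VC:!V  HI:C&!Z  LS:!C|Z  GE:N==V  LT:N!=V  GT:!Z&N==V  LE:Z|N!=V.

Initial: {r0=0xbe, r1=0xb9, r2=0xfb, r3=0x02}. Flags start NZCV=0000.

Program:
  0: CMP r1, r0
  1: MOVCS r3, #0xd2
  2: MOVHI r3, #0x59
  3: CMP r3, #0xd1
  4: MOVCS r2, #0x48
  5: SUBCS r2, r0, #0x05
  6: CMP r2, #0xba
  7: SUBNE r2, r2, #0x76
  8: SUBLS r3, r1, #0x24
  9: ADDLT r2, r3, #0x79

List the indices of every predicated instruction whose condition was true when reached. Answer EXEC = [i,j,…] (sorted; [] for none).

0: ✓ CMP  NZCV=1000
1: · MOVCS
2: · MOVHI
3: ✓ CMP  NZCV=0000
4: · MOVCS
5: · SUBCS
6: ✓ CMP  NZCV=0010
7: ✓ SUBNE  r2←0x85
8: · SUBLS
9: · ADDLT

EXEC = [7]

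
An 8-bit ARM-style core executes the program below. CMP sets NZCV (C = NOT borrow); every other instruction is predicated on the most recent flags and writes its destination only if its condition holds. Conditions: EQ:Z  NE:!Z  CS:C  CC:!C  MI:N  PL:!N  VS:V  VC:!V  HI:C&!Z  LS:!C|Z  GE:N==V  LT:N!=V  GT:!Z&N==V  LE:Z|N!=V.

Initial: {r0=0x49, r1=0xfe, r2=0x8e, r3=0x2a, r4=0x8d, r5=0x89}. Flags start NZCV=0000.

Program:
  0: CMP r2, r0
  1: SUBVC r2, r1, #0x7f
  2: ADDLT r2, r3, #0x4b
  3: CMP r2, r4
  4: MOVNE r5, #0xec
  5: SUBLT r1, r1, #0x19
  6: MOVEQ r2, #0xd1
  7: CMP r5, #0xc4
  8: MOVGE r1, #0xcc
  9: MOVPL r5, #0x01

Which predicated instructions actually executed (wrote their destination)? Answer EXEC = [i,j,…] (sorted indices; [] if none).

0: ✓ CMP  NZCV=0011
1: · SUBVC
2: ✓ ADDLT  r2←0x75
3: ✓ CMP  NZCV=1001
4: ✓ MOVNE  r5←0xec
5: · SUBLT
6: · MOVEQ
7: ✓ CMP  NZCV=0010
8: ✓ MOVGE  r1←0xcc
9: ✓ MOVPL  r5←0x01

EXEC = [2,4,8,9]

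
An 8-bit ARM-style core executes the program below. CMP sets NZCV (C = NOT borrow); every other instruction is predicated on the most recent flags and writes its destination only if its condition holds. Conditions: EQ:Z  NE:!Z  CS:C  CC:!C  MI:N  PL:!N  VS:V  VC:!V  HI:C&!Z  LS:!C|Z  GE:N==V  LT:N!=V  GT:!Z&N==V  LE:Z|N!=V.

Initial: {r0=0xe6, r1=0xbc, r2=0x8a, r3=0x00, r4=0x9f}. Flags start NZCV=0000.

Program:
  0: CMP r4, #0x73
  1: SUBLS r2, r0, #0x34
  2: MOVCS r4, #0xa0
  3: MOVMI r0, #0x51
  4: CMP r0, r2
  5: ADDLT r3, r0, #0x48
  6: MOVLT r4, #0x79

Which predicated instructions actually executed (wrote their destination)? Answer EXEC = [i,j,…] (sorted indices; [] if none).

EXEC = [2]

[0] flags=0011 → (cmp)
[1] flags=0011 LS?F → skip
[2] flags=0011 CS?T → r4=0xa0
[3] flags=0011 MI?F → skip
[4] flags=0010 → (cmp)
[5] flags=0010 LT?F → skip
[6] flags=0010 LT?F → skip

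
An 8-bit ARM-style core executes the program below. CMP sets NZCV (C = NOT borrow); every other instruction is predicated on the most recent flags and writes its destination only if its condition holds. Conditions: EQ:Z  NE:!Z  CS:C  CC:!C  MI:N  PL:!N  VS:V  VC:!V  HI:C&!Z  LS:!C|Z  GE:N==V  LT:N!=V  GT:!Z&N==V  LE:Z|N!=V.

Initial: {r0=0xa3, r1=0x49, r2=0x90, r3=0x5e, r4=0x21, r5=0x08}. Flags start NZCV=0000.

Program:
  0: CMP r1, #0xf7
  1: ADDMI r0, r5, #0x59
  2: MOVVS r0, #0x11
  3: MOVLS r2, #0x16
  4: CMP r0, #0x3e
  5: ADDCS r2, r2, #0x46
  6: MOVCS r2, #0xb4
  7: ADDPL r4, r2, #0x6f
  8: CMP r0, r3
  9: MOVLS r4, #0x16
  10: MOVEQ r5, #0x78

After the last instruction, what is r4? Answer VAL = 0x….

VAL = 0x23

[0] flags=0000 → (cmp)
[1] flags=0000 MI?F → skip
[2] flags=0000 VS?F → skip
[3] flags=0000 LS?T → r2=0x16
[4] flags=0011 → (cmp)
[5] flags=0011 CS?T → r2=0x5c
[6] flags=0011 CS?T → r2=0xb4
[7] flags=0011 PL?T → r4=0x23
[8] flags=0011 → (cmp)
[9] flags=0011 LS?F → skip
[10] flags=0011 EQ?F → skip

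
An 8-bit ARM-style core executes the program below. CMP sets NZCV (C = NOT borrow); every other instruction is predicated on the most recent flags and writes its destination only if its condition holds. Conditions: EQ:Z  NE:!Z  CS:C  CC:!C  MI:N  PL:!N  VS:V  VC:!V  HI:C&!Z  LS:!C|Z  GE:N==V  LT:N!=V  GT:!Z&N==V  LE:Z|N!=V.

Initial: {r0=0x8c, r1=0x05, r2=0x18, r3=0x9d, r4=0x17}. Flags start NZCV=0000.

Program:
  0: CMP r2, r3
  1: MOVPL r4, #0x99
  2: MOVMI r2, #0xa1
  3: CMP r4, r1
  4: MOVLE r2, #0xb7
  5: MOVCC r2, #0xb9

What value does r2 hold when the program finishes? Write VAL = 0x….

VAL = 0xb7

[0] flags=0000 → (cmp)
[1] flags=0000 PL?T → r4=0x99
[2] flags=0000 MI?F → skip
[3] flags=1010 → (cmp)
[4] flags=1010 LE?T → r2=0xb7
[5] flags=1010 CC?F → skip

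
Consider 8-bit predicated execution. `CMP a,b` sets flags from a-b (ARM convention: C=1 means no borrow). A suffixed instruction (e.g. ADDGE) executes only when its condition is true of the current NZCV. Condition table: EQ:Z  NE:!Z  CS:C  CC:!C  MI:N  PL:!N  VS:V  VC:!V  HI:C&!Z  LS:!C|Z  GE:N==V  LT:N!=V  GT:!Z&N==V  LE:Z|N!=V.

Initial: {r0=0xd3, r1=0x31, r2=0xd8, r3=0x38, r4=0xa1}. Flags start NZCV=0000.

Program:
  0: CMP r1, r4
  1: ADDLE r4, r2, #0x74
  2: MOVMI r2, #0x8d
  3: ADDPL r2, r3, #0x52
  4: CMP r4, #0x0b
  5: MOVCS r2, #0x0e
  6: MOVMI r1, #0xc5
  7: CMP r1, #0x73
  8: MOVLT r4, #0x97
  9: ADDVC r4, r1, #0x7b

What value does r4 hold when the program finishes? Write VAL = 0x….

[0] flags=1001 → (cmp)
[1] flags=1001 LE?F → skip
[2] flags=1001 MI?T → r2=0x8d
[3] flags=1001 PL?F → skip
[4] flags=1010 → (cmp)
[5] flags=1010 CS?T → r2=0x0e
[6] flags=1010 MI?T → r1=0xc5
[7] flags=0011 → (cmp)
[8] flags=0011 LT?T → r4=0x97
[9] flags=0011 VC?F → skip

VAL = 0x97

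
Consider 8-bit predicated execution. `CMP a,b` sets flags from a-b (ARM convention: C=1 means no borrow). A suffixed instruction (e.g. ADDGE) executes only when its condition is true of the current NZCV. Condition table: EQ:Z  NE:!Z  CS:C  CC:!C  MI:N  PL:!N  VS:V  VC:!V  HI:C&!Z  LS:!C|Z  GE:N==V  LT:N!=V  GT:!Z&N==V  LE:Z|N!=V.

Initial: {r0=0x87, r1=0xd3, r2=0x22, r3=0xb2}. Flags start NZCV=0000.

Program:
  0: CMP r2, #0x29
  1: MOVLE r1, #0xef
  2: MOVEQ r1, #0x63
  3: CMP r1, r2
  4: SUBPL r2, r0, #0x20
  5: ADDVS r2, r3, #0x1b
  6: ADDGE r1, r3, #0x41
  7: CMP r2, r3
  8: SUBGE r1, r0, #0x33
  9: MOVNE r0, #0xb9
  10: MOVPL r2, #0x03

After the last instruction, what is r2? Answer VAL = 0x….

[0] flags=1000 → (cmp)
[1] flags=1000 LE?T → r1=0xef
[2] flags=1000 EQ?F → skip
[3] flags=1010 → (cmp)
[4] flags=1010 PL?F → skip
[5] flags=1010 VS?F → skip
[6] flags=1010 GE?F → skip
[7] flags=0000 → (cmp)
[8] flags=0000 GE?T → r1=0x54
[9] flags=0000 NE?T → r0=0xb9
[10] flags=0000 PL?T → r2=0x03

VAL = 0x03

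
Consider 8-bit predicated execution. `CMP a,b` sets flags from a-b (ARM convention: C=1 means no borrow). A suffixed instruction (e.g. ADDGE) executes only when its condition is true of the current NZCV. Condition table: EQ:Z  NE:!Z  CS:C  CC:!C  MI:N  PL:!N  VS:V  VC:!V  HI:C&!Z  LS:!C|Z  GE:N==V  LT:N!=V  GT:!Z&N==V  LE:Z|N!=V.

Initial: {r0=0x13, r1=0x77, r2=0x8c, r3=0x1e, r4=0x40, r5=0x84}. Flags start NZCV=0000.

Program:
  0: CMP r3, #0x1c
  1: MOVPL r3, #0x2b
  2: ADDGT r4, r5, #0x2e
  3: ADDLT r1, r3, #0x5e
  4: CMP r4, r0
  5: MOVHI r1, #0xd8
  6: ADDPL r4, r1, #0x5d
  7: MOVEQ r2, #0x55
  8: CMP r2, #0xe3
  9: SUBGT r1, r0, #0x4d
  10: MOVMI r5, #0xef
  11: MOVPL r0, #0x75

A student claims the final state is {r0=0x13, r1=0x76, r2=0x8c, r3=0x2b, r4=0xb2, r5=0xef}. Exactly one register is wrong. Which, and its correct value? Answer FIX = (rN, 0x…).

0: ✓ CMP  NZCV=0010
1: ✓ MOVPL  r3←0x2b
2: ✓ ADDGT  r4←0xb2
3: · ADDLT
4: ✓ CMP  NZCV=1010
5: ✓ MOVHI  r1←0xd8
6: · ADDPL
7: · MOVEQ
8: ✓ CMP  NZCV=1000
9: · SUBGT
10: ✓ MOVMI  r5←0xef
11: · MOVPL

FIX = (r1, 0xd8)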